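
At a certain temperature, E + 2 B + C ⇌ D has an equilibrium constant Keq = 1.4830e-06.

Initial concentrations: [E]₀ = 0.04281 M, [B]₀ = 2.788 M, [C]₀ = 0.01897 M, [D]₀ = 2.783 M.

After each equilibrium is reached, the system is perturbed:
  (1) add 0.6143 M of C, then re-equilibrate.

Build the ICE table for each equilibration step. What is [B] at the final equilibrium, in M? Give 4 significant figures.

Q₀ = 440.9 vs Keq = 1.4830e-06 ⇒ Q>K, reverse
Step 1:
                    E           B           C           D
  I           0.04281       2.788     0.01897       2.783
  C             2.782       5.564       2.782      -2.782
  E             2.825       8.352       2.801  8.1868e-04
  solve Keq expr → x = -2.782; check Q = 1.4830e-06
Then add 0.6143 M of C.
Step 2:
                    E           B           C           D
  I             2.825       8.352       3.415  8.1868e-04
  C       -1.7934e-04 -3.5867e-04 -1.7934e-04  1.7934e-04
  E             2.825       8.352       3.415  9.9802e-04
  solve Keq expr → x = 1.7934e-04; check Q = 1.4830e-06

[B]_eq = 8.352 M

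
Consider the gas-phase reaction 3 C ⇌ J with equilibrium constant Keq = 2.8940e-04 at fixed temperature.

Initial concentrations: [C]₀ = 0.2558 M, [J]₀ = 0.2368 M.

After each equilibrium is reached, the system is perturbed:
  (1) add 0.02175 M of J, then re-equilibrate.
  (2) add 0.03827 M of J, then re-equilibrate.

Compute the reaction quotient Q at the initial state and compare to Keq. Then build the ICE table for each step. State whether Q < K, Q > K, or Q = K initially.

Q₀ = 14.15; Q > K (proceeds reverse)

Q₀ = 14.15 vs Keq = 2.8940e-04 ⇒ Q>K, reverse
Step 1:
                   C          J
  I           0.2558     0.2368
  C           0.7096    -0.2365
  E           0.9654 2.6040e-04
  solve Keq expr → x = -0.2365; check Q = 2.8940e-04
Then add 0.02175 M of J.
Step 2:
                   C          J
  I           0.9654    0.02201
  C          0.06508   -0.02169
  E             1.03 3.1670e-04
  solve Keq expr → x = -0.02169; check Q = 2.8940e-04
Then add 0.03827 M of J.
Step 3:
                   C          J
  I             1.03    0.03859
  C           0.1145   -0.03815
  E            1.145 4.3438e-04
  solve Keq expr → x = -0.03815; check Q = 2.8940e-04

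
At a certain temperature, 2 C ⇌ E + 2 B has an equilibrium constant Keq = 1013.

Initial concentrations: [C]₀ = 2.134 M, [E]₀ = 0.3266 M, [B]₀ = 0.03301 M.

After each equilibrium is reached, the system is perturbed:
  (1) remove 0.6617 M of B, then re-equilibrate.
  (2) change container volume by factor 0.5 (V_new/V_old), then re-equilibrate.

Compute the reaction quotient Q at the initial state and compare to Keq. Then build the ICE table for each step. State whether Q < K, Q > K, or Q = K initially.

Q₀ = 7.8148e-05; Q < K (proceeds forward)

Q₀ = 7.8148e-05 vs Keq = 1013 ⇒ Q<K, forward
Step 1:
                    C           E           B
  I             2.134      0.3266     0.03301
  C            -2.058       1.029       2.058
  E           0.07647       1.355       2.091
  solve Keq expr → x = 1.029; check Q = 1013
Then remove 0.6617 M of B.
Step 2:
                    C           E           B
  I           0.07647       1.355       1.429
  C          -0.02313     0.01157     0.02313
  E           0.05334       1.367       1.452
  solve Keq expr → x = 0.01157; check Q = 1013
Then change container volume by factor 0.5 (V_new/V_old).
Step 3:
                    C           E           B
  I            0.1067       2.734       2.904
  C           0.04147    -0.02073    -0.04147
  E            0.1481       2.713       2.862
  solve Keq expr → x = -0.02073; check Q = 1013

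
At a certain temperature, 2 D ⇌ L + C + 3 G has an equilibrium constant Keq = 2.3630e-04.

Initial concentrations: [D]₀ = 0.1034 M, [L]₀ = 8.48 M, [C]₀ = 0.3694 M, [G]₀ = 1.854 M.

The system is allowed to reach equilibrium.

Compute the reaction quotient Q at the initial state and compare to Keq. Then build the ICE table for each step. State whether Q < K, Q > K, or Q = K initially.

Q₀ = 1867; Q > K (proceeds reverse)

Q₀ = 1867 vs Keq = 2.3630e-04 ⇒ Q>K, reverse
Step 1:
                    D           L           C           G
  init         0.1034        8.48      0.3694       1.854
  Δ            0.7387     -0.3694     -0.3694      -1.108
  eq           0.8421       8.111  4.9775e-05      0.7459
  solve Keq expr → x = -0.3694; check Q = 2.3630e-04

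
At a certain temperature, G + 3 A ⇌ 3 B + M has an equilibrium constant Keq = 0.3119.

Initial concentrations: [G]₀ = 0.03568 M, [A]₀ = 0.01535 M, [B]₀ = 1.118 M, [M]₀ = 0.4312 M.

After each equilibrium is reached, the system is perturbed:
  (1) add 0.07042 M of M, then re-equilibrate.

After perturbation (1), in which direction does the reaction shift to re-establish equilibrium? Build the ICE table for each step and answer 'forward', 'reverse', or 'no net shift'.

Q₀ = 4.6693e+06 vs Keq = 0.3119 ⇒ Q>K, reverse
Step 1:
                   G          A          B          M
  init       0.03568    0.01535      1.118     0.4312
  Δ           0.2154     0.6462    -0.6462    -0.2154
  eq          0.2511     0.6615     0.4718     0.2158
  solve Keq expr → x = -0.2154; check Q = 0.3119
Then add 0.07042 M of M.
Step 2:
                   G          A          B          M
  init        0.2511     0.6615     0.4718     0.2862
  Δ         0.006995    0.02099   -0.02099  -0.006995
  eq          0.2581     0.6825     0.4508     0.2792
  solve Keq expr → x = -0.006995; check Q = 0.3119

Direction: reverse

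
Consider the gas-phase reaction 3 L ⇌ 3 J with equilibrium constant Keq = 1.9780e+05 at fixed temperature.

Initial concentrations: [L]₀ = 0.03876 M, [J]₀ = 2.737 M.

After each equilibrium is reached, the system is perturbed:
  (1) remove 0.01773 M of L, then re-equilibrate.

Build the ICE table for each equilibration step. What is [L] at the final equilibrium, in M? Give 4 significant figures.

Q₀ = 3.5211e+05 vs Keq = 1.9780e+05 ⇒ Q>K, reverse
Step 1:
                  L         J
  init      0.03876     2.737
  Δ        0.008076 -0.008076
  eq        0.04684     2.729
  solve Keq expr → x = -0.002692; check Q = 1.9780e+05
Then remove 0.01773 M of L.
Step 2:
                  L         J
  init      0.02911     2.729
  Δ         0.01743  -0.01743
  eq        0.04654     2.711
  solve Keq expr → x = -0.00581; check Q = 1.9780e+05

[L]_eq = 0.04654 M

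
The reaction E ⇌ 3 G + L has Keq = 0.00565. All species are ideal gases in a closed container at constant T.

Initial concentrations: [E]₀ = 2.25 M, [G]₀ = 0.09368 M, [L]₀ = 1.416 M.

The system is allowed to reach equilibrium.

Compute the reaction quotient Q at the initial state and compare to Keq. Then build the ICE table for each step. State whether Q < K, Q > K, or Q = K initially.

Q₀ = 5.1739e-04; Q < K (proceeds forward)

Q₀ = 5.1739e-04 vs Keq = 0.00565 ⇒ Q<K, forward
Step 1:
                    E           G           L
  init           2.25     0.09368       1.416
  Δ          -0.03708      0.1112     0.03708
  eq            2.213      0.2049       1.453
  solve Keq expr → x = 0.03708; check Q = 0.00565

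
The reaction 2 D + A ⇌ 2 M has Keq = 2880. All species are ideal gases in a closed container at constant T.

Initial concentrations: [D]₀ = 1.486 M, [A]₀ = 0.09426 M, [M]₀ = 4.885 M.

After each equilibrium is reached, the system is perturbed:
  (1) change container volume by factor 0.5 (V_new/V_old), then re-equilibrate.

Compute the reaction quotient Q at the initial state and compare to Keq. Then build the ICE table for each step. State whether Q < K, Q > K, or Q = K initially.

Q₀ = 114.6; Q < K (proceeds forward)

Q₀ = 114.6 vs Keq = 2880 ⇒ Q<K, forward
Step 1:
                   D          A          M
  init         1.486    0.09426      4.885
  Δ          -0.1781   -0.08906     0.1781
  eq           1.308   0.005204      5.063
  solve Keq expr → x = 0.08906; check Q = 2880
Then change container volume by factor 0.5 (V_new/V_old).
Step 2:
                   D          A          M
  init         2.616    0.01041      10.13
  Δ          -0.0103  -0.005152     0.0103
  eq           2.605   0.005255      10.14
  solve Keq expr → x = 0.005152; check Q = 2880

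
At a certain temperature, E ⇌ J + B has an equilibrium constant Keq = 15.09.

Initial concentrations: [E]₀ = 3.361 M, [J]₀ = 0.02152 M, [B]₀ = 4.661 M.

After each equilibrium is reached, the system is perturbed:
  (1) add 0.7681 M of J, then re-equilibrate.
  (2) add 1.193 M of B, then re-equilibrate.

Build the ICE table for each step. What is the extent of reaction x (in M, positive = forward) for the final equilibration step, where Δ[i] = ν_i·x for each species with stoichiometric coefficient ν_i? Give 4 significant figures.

x = -0.1329 M

Q₀ = 0.02984 vs Keq = 15.09 ⇒ Q<K, forward
Step 1:
                  E         J         B
  I           3.361   0.02152     4.661
  C          -2.294     2.294     2.294
  E           1.067     2.315     6.955
  solve Keq expr → x = 2.294; check Q = 15.09
Then add 0.7681 M of J.
Step 2:
                  E         J         B
  I           1.067     3.083     6.955
  C          0.2144   -0.2144   -0.2144
  E           1.282     2.869      6.74
  solve Keq expr → x = -0.2144; check Q = 15.09
Then add 1.193 M of B.
Step 3:
                  E         J         B
  I           1.282     2.869     7.933
  C          0.1329   -0.1329   -0.1329
  E           1.414     2.736     7.801
  solve Keq expr → x = -0.1329; check Q = 15.09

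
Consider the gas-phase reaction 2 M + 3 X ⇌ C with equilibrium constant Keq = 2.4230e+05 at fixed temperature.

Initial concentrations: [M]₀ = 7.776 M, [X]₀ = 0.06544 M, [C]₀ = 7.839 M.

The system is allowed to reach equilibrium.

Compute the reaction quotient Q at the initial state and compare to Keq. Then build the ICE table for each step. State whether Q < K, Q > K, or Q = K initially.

Q₀ = 462.6 vs Keq = 2.4230e+05 ⇒ Q<K, forward
Step 1:
                  M         X         C
  Initial     7.776   0.06544     7.839
  Change   -0.03819  -0.05729    0.0191
  Equil       7.738  0.008152     7.858
  solve Keq expr → x = 0.0191; check Q = 2.4230e+05

Q₀ = 462.6; Q < K (proceeds forward)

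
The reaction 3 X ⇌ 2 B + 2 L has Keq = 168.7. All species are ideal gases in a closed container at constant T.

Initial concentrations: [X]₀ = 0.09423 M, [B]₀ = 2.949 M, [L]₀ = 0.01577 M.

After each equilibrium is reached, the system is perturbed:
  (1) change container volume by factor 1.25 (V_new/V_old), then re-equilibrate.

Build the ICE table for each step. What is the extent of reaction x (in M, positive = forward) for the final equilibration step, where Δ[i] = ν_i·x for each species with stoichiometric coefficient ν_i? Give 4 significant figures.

Q₀ = 2.585 vs Keq = 168.7 ⇒ Q<K, forward
Step 1:
                  X         B         L
  init      0.09423     2.949   0.01577
  Δ        -0.04587   0.03058   0.03058
  eq        0.04836      2.98   0.04635
  solve Keq expr → x = 0.01529; check Q = 168.7
Then change container volume by factor 1.25 (V_new/V_old).
Step 2:
                  X         B         L
  init      0.03868     2.384   0.03708
  Δ       -0.001933  0.001288  0.001288
  eq        0.03675     2.385   0.03837
  solve Keq expr → x = 6.4422e-04; check Q = 168.7

x = 6.4422e-04 M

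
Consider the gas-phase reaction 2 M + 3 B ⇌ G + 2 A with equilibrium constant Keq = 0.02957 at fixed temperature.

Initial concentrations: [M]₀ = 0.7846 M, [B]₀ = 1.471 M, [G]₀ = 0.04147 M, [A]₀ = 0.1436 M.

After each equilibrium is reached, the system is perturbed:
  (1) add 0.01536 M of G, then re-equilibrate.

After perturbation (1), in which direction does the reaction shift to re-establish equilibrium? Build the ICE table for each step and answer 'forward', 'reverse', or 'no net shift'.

Direction: reverse

Q₀ = 4.3642e-04 vs Keq = 0.02957 ⇒ Q<K, forward
Step 1:
                   M          B          G          A
  init        0.7846      1.471    0.04147     0.1436
  Δ          -0.1983    -0.2974    0.09913     0.1983
  eq          0.5863      1.174     0.1406     0.3419
  solve Keq expr → x = 0.09913; check Q = 0.02957
Then add 0.01536 M of G.
Step 2:
                   M          B          G          A
  init        0.5863      1.174      0.156     0.3419
  Δ         0.006339   0.009508  -0.003169  -0.006339
  eq          0.5927      1.183     0.1528     0.3355
  solve Keq expr → x = -0.003169; check Q = 0.02957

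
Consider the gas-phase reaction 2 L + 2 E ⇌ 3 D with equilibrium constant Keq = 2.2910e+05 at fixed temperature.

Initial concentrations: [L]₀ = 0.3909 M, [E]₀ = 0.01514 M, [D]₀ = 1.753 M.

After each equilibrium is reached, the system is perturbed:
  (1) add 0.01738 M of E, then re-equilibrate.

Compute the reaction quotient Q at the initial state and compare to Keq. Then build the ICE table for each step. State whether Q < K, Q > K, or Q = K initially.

Q₀ = 1.5380e+05; Q < K (proceeds forward)

Q₀ = 1.5380e+05 vs Keq = 2.2910e+05 ⇒ Q<K, forward
Step 1:
                   L          E          D
  I           0.3909    0.01514      1.753
  C         -0.00261   -0.00261   0.003915
  E           0.3883    0.01253      1.757
  solve Keq expr → x = 0.001305; check Q = 2.2910e+05
Then add 0.01738 M of E.
Step 2:
                   L          E          D
  I           0.3883    0.02991      1.757
  C         -0.01654   -0.01654    0.02482
  E           0.3717    0.01337      1.782
  solve Keq expr → x = 0.008272; check Q = 2.2910e+05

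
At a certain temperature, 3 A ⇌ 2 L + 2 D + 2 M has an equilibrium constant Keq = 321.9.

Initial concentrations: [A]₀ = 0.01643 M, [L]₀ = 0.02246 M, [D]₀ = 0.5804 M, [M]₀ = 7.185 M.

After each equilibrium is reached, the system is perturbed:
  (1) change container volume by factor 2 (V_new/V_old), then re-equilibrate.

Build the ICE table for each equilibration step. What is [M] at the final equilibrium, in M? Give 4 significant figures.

[M]_eq = 3.593 M

Q₀ = 1978 vs Keq = 321.9 ⇒ Q>K, reverse
Step 1:
                    A           L           D           M
  I           0.01643     0.02246      0.5804       7.185
  C          0.008312   -0.005541   -0.005541   -0.005541
  E           0.02474     0.01692      0.5749       7.179
  solve Keq expr → x = -0.002771; check Q = 321.9
Then change container volume by factor 2 (V_new/V_old).
Step 2:
                    A           L           D           M
  I           0.01237    0.008459      0.2874        3.59
  C         -0.004685    0.003123    0.003123    0.003123
  E          0.007687     0.01158      0.2906       3.593
  solve Keq expr → x = 0.001562; check Q = 321.9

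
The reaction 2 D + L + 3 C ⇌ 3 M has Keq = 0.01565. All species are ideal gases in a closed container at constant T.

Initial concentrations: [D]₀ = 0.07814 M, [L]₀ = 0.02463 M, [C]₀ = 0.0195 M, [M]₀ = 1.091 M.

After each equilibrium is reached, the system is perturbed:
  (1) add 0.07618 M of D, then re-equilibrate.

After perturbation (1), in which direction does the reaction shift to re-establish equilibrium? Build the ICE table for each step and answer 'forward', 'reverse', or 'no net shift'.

Q₀ = 1.1646e+09 vs Keq = 0.01565 ⇒ Q>K, reverse
Step 1:
                  D         L         C         M
  init      0.07814   0.02463    0.0195     1.091
  Δ          0.6365    0.3182    0.9547   -0.9547
  eq         0.7146    0.3429    0.9742    0.1363
  solve Keq expr → x = -0.3182; check Q = 0.01565
Then add 0.07618 M of D.
Step 2:
                  D         L         C         M
  init       0.7908    0.3429    0.9742    0.1363
  Δ       -0.004968 -0.002484 -0.007452  0.007452
  eq         0.7858    0.3404    0.9667    0.1438
  solve Keq expr → x = 0.002484; check Q = 0.01565

Direction: forward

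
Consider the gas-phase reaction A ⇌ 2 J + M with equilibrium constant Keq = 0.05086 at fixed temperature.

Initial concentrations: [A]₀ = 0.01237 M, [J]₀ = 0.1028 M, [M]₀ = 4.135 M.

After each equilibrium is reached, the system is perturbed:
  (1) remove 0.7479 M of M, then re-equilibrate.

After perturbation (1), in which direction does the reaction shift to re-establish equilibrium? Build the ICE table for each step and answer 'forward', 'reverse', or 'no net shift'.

Q₀ = 3.533 vs Keq = 0.05086 ⇒ Q>K, reverse
Step 1:
                   A          J          M
  Initial    0.01237     0.1028      4.135
  Change      0.0388   -0.07759    -0.0388
  Equil      0.05117    0.02521      4.096
  solve Keq expr → x = -0.0388; check Q = 0.05086
Then remove 0.7479 M of M.
Step 2:
                   A          J          M
  Initial    0.05117    0.02521      3.348
  Change   -0.001173   0.002347   0.001173
  Equil      0.04999    0.02755      3.349
  solve Keq expr → x = 0.001173; check Q = 0.05086

Direction: forward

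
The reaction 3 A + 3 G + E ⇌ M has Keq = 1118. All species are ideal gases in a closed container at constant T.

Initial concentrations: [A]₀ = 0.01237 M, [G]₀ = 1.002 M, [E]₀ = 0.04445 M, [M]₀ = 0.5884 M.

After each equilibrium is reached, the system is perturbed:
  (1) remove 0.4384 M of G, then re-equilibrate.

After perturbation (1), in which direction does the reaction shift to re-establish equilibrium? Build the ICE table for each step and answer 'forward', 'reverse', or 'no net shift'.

Direction: reverse

Q₀ = 6.9517e+06 vs Keq = 1118 ⇒ Q>K, reverse
Step 1:
                   A          G          E          M
  Initial    0.01237      1.002    0.04445     0.5884
  Change      0.1404     0.1404    0.04678   -0.04678
  Equil       0.1527      1.142    0.09123     0.5416
  solve Keq expr → x = -0.04678; check Q = 1118
Then remove 0.4384 M of G.
Step 2:
                   A          G          E          M
  Initial     0.1527      0.704    0.09123     0.5416
  Change     0.05894    0.05894    0.01965   -0.01965
  Equil       0.2117     0.7629     0.1109      0.522
  solve Keq expr → x = -0.01965; check Q = 1118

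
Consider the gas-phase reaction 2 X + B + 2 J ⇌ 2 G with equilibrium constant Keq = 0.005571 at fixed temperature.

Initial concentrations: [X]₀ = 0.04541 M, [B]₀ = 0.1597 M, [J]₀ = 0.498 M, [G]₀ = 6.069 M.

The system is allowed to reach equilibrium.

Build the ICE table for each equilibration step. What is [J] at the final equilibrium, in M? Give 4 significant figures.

[J]_eq = 4.532 M

Q₀ = 4.5099e+05 vs Keq = 0.005571 ⇒ Q>K, reverse
Step 1:
                   X          B          J          G
  init       0.04541     0.1597      0.498      6.069
  Δ            4.034      2.017      4.034     -4.034
  eq           4.079      2.176      4.532      2.035
  solve Keq expr → x = -2.017; check Q = 0.005571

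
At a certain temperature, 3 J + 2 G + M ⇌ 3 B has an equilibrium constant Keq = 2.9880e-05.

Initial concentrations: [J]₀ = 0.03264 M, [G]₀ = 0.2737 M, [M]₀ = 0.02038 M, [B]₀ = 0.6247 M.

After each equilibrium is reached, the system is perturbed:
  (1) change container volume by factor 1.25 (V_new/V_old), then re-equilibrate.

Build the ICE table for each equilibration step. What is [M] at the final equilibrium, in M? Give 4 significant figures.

[M]_eq = 0.1809 M

Q₀ = 4.5921e+06 vs Keq = 2.9880e-05 ⇒ Q>K, reverse
Step 1:
                   J          G          M          B
  I          0.03264     0.2737    0.02038     0.6247
  C           0.6152     0.4101     0.2051    -0.6152
  E           0.6478     0.6838     0.2254   0.009497
  solve Keq expr → x = -0.2051; check Q = 2.9880e-05
Then change container volume by factor 1.25 (V_new/V_old).
Step 2:
                   J          G          M          B
  I           0.5183     0.5471     0.1804   0.007597
  C         0.001489 9.9271e-04 4.9636e-04  -0.001489
  E           0.5198     0.5481     0.1809   0.006108
  solve Keq expr → x = -4.9636e-04; check Q = 2.9880e-05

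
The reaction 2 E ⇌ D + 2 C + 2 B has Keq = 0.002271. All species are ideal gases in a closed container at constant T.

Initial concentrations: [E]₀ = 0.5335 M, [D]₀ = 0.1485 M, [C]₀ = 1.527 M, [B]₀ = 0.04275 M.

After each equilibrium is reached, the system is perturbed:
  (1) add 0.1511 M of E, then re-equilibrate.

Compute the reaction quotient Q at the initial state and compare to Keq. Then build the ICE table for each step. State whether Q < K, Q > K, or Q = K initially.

Q₀ = 0.002223 vs Keq = 0.002271 ⇒ Q<K, forward
Step 1:
                   E          D          C          B
  init        0.5335     0.1485      1.527    0.04275
  Δ       -3.8556e-04 1.9278e-04 3.8556e-04 3.8556e-04
  eq          0.5331     0.1487      1.527    0.04314
  solve Keq expr → x = 1.9278e-04; check Q = 0.002271
Then add 0.1511 M of E.
Step 2:
                   E          D          C          B
  init        0.6842     0.1487      1.527    0.04314
  Δ         -0.01014   0.005072    0.01014    0.01014
  eq          0.6741     0.1538      1.538    0.05328
  solve Keq expr → x = 0.005072; check Q = 0.002271

Q₀ = 0.002223; Q < K (proceeds forward)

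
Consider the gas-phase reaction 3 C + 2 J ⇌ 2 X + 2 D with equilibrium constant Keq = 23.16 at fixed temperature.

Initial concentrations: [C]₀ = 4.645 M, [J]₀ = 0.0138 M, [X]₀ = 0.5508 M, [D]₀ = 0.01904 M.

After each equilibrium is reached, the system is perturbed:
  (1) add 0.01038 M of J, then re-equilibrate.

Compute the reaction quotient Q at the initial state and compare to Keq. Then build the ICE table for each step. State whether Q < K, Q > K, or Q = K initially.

Q₀ = 0.005762 vs Keq = 23.16 ⇒ Q<K, forward
Step 1:
                   C          J          X          D
  Initial      4.645     0.0138     0.5508    0.01904
  Change    -0.02013   -0.01342    0.01342    0.01342
  Equil        4.625 3.8260e-04     0.5642    0.03246
  solve Keq expr → x = 0.006709; check Q = 23.16
Then add 0.01038 M of J.
Step 2:
                   C          J          X          D
  Initial      4.625    0.01076     0.5642    0.03246
  Change    -0.01537   -0.01025    0.01025    0.01025
  Equil         4.61 5.1510e-04     0.5745     0.0427
  solve Keq expr → x = 0.005124; check Q = 23.16

Q₀ = 0.005762; Q < K (proceeds forward)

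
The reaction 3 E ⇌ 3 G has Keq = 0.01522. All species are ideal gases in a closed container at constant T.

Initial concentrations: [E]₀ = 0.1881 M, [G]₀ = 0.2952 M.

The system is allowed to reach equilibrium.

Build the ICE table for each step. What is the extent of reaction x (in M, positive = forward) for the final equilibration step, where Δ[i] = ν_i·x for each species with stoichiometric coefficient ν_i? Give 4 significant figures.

Q₀ = 3.865 vs Keq = 0.01522 ⇒ Q>K, reverse
Step 1:
                   E          G
  Initial     0.1881     0.2952
  Change      0.1992    -0.1992
  Equil       0.3873    0.09598
  solve Keq expr → x = -0.06641; check Q = 0.01522

x = -0.06641 M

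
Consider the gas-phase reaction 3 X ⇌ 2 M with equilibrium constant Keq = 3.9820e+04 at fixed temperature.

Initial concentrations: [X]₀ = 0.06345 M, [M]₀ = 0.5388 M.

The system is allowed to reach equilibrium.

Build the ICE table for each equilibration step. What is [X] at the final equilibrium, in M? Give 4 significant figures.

[X]_eq = 0.02008 M

Q₀ = 1136 vs Keq = 3.9820e+04 ⇒ Q<K, forward
Step 1:
                   X          M
  Initial    0.06345     0.5388
  Change    -0.04337    0.02891
  Equil      0.02008     0.5677
  solve Keq expr → x = 0.01446; check Q = 3.9820e+04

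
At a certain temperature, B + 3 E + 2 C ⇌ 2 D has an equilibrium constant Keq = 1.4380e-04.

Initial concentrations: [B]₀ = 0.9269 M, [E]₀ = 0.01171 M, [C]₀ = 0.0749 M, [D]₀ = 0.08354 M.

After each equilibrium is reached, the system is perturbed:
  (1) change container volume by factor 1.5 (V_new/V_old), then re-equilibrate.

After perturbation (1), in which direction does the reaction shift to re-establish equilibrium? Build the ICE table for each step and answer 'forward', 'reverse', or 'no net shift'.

Direction: reverse

Q₀ = 8.3584e+05 vs Keq = 1.4380e-04 ⇒ Q>K, reverse
Step 1:
                  B         E         C         D
  I          0.9269   0.01171    0.0749   0.08354
  C         0.04172    0.1252   0.08345  -0.08345
  E          0.9686    0.1369    0.1583 9.4637e-05
  solve Keq expr → x = -0.04172; check Q = 1.4380e-04
Then change container volume by factor 1.5 (V_new/V_old).
Step 2:
                  B         E         C         D
  I          0.6457   0.09125    0.1056 6.3092e-05
  C       1.7508e-05 5.2525e-05 3.5017e-05 -3.5017e-05
  E          0.6458    0.0913    0.1056 2.8075e-05
  solve Keq expr → x = -1.7508e-05; check Q = 1.4380e-04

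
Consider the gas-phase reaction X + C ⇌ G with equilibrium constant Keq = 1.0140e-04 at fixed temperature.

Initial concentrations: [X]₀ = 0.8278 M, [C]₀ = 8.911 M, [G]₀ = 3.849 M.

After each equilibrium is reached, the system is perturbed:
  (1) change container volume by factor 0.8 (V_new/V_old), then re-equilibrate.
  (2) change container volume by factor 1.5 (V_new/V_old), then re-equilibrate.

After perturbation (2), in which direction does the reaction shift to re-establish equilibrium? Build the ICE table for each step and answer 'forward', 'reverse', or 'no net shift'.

Q₀ = 0.5218 vs Keq = 1.0140e-04 ⇒ Q>K, reverse
Step 1:
                    X           C           G
  I            0.8278       8.911       3.849
  C             3.843       3.843      -3.843
  E             4.671       12.75     0.00604
  solve Keq expr → x = -3.843; check Q = 1.0140e-04
Then change container volume by factor 0.8 (V_new/V_old).
Step 2:
                    X           C           G
  I             5.838       15.94    0.007551
  C         -0.001883   -0.001883    0.001883
  E             5.837       15.94    0.009434
  solve Keq expr → x = 0.001883; check Q = 1.0140e-04
Then change container volume by factor 1.5 (V_new/V_old).
Step 3:
                    X           C           G
  I             3.891       10.63    0.006289
  C          0.002093    0.002093   -0.002093
  E             3.893       10.63    0.004196
  solve Keq expr → x = -0.002093; check Q = 1.0140e-04

Direction: reverse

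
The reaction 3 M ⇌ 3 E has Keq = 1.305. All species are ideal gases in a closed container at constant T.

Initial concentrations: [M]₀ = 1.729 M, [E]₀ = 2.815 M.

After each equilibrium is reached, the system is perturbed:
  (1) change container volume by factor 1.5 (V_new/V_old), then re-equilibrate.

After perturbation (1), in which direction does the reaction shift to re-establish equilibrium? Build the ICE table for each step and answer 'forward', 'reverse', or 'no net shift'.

Direction: no net shift

Q₀ = 4.316 vs Keq = 1.305 ⇒ Q>K, reverse
Step 1:
                  M         E
  init        1.729     2.815
  Δ          0.4423   -0.4423
  eq          2.171     2.373
  solve Keq expr → x = -0.1474; check Q = 1.305
Then change container volume by factor 1.5 (V_new/V_old).
Step 2:
                  M         E
  init        1.448     1.582
  Δ               0         0
  eq          1.448     1.582
  solve Keq expr → x = 0; check Q = 1.305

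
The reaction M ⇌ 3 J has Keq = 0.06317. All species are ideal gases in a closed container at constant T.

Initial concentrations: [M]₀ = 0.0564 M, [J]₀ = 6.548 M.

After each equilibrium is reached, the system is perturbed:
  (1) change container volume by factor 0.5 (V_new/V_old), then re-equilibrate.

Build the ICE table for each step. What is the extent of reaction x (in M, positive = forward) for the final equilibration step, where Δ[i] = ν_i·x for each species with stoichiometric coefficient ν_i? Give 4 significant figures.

Q₀ = 4978 vs Keq = 0.06317 ⇒ Q>K, reverse
Step 1:
                    M           J
  I            0.0564       6.548
  C             2.013       -6.04
  E              2.07      0.5076
  solve Keq expr → x = -2.013; check Q = 0.06317
Then change container volume by factor 0.5 (V_new/V_old).
Step 2:
                    M           J
  I              4.14       1.015
  C            0.1231     -0.3694
  E             4.263      0.6458
  solve Keq expr → x = -0.1231; check Q = 0.06317

x = -0.1231 M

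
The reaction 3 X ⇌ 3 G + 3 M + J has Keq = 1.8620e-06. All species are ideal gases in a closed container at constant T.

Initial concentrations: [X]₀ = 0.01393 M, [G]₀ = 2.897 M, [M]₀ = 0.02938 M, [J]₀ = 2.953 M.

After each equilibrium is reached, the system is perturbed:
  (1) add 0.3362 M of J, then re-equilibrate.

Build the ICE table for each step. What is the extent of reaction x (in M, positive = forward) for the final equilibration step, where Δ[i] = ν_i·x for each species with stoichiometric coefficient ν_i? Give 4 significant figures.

x = -1.5213e-06 M

Q₀ = 673.6 vs Keq = 1.8620e-06 ⇒ Q>K, reverse
Step 1:
                    X           G           M           J
  init        0.01393       2.897     0.02938       2.953
  Δ           0.02925    -0.02925    -0.02925    -0.00975
  eq          0.04318       2.868  1.2926e-04       2.943
  solve Keq expr → x = -0.00975; check Q = 1.8620e-06
Then add 0.3362 M of J.
Step 2:
                    X           G           M           J
  init        0.04318       2.868  1.2926e-04       3.279
  Δ        4.5639e-06 -4.5639e-06 -4.5639e-06 -1.5213e-06
  eq          0.04319       2.868  1.2470e-04       3.279
  solve Keq expr → x = -1.5213e-06; check Q = 1.8620e-06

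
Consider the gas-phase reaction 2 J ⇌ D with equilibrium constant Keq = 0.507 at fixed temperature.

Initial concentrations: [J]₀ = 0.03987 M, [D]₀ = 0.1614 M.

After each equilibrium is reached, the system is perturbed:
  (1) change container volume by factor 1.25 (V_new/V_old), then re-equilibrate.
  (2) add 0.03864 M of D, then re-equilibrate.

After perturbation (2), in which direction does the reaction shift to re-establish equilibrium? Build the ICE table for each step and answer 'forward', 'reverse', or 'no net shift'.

Direction: reverse

Q₀ = 101.5 vs Keq = 0.507 ⇒ Q>K, reverse
Step 1:
                   J          D
  Initial    0.03987     0.1614
  Change      0.2422    -0.1211
  Equil        0.282    0.04032
  solve Keq expr → x = -0.1211; check Q = 0.507
Then change container volume by factor 1.25 (V_new/V_old).
Step 2:
                   J          D
  Initial     0.2256    0.03226
  Change    0.008799    -0.0044
  Equil       0.2344    0.02786
  solve Keq expr → x = -0.0044; check Q = 0.507
Then add 0.03864 M of D.
Step 3:
                   J          D
  Initial     0.2344     0.0665
  Change     0.05062   -0.02531
  Equil        0.285    0.04119
  solve Keq expr → x = -0.02531; check Q = 0.507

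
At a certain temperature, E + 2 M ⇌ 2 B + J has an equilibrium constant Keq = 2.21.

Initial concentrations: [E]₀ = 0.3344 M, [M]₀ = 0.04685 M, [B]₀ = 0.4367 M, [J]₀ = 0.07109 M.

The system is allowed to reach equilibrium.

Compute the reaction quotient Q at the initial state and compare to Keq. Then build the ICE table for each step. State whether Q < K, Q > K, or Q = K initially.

Q₀ = 18.47 vs Keq = 2.21 ⇒ Q>K, reverse
Step 1:
                    E           M           B           J
  init         0.3344     0.04685      0.4367     0.07109
  Δ           0.02398     0.04796    -0.04796    -0.02398
  eq           0.3584     0.09481      0.3887     0.04711
  solve Keq expr → x = -0.02398; check Q = 2.21

Q₀ = 18.47; Q > K (proceeds reverse)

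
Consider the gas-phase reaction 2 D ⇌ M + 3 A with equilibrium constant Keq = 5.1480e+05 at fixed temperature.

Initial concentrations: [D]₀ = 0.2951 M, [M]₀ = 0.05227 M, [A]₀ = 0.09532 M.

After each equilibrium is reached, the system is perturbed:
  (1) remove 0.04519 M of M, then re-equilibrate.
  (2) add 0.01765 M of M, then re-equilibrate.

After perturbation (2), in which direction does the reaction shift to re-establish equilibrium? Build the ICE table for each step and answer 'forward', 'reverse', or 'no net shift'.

Direction: reverse

Q₀ = 5.1984e-04 vs Keq = 5.1480e+05 ⇒ Q<K, forward
Step 1:
                   D          M          A
  init        0.2951    0.05227    0.09532
  Δ          -0.2949     0.1474     0.4423
  eq      2.4550e-04     0.1997     0.5376
  solve Keq expr → x = 0.1474; check Q = 5.1480e+05
Then remove 0.04519 M of M.
Step 2:
                   D          M          A
  init    2.4550e-04     0.1545     0.5376
  Δ       -2.9520e-05 1.4760e-05 4.4280e-05
  eq      2.1598e-04     0.1545     0.5376
  solve Keq expr → x = 1.4760e-05; check Q = 5.1480e+05
Then add 0.01765 M of M.
Step 3:
                   D          M          A
  init    2.1598e-04     0.1722     0.5376
  Δ       1.1986e-05 -5.9932e-06 -1.7979e-05
  eq      2.2797e-04     0.1722     0.5376
  solve Keq expr → x = -5.9932e-06; check Q = 5.1480e+05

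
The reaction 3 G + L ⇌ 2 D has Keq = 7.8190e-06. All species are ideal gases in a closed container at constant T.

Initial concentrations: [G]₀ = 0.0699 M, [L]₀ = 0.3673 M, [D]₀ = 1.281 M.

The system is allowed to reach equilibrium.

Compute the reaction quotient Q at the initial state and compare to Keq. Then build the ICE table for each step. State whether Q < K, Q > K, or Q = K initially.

Q₀ = 1.3081e+04 vs Keq = 7.8190e-06 ⇒ Q>K, reverse
Step 1:
                    G           L           D
  init         0.0699      0.3673       1.281
  Δ              1.91      0.6366      -1.273
  eq             1.98       1.004    0.007804
  solve Keq expr → x = -0.6366; check Q = 7.8190e-06

Q₀ = 1.3081e+04; Q > K (proceeds reverse)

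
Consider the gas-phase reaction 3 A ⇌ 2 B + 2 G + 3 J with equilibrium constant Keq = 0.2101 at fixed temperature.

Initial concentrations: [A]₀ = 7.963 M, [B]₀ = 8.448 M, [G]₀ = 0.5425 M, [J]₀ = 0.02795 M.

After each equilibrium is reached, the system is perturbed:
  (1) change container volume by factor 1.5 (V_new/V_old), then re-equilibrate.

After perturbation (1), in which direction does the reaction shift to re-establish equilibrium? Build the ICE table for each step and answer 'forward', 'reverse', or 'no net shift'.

Q₀ = 9.0829e-07 vs Keq = 0.2101 ⇒ Q<K, forward
Step 1:
                   A          B          G          J
  Initial      7.963      8.448     0.5425    0.02795
  Change     -0.8716     0.5811     0.5811     0.8716
  Equil        7.091      9.029      1.124     0.8996
  solve Keq expr → x = 0.2905; check Q = 0.2101
Then change container volume by factor 1.5 (V_new/V_old).
Step 2:
                   A          B          G          J
  Initial      4.728      6.019     0.7491     0.5997
  Change     -0.2427     0.1618     0.1618     0.2427
  Equil        4.485      6.181     0.9109     0.8424
  solve Keq expr → x = 0.08091; check Q = 0.2101

Direction: forward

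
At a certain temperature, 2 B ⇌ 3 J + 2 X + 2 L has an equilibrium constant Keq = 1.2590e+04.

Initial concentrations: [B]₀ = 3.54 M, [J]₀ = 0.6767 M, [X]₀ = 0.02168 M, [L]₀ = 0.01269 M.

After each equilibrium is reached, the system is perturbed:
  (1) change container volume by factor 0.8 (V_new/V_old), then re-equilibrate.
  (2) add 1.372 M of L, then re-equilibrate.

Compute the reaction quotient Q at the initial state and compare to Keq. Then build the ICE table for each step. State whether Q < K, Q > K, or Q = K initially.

Q₀ = 1.8716e-09 vs Keq = 1.2590e+04 ⇒ Q<K, forward
Step 1:
                   B          J          X          L
  init          3.54     0.6767    0.02168    0.01269
  Δ           -2.788      4.183      2.788      2.788
  eq          0.7515      4.859       2.81      2.801
  solve Keq expr → x = 1.394; check Q = 1.2590e+04
Then change container volume by factor 0.8 (V_new/V_old).
Step 2:
                   B          J          X          L
  init        0.9394      6.074      3.513      3.501
  Δ           0.2926    -0.4389    -0.2926    -0.2926
  eq           1.232      5.635       3.22      3.209
  solve Keq expr → x = -0.1463; check Q = 1.2590e+04
Then add 1.372 M of L.
Step 3:
                   B          J          X          L
  init         1.232      5.635       3.22      4.581
  Δ           0.2088    -0.3131    -0.2088    -0.2088
  eq           1.441      5.322      3.011      4.372
  solve Keq expr → x = -0.1044; check Q = 1.2590e+04

Q₀ = 1.8716e-09; Q < K (proceeds forward)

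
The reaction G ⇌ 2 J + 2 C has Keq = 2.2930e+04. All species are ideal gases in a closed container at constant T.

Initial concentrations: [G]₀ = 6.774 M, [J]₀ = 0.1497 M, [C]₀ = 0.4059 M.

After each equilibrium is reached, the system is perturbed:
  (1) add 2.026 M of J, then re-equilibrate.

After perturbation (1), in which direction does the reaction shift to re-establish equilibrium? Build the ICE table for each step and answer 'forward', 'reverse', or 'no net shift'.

Direction: reverse

Q₀ = 5.4505e-04 vs Keq = 2.2930e+04 ⇒ Q<K, forward
Step 1:
                   G          J          C
  init         6.774     0.1497     0.4059
  Δ           -5.867      11.73      11.73
  eq          0.9074      11.88      12.14
  solve Keq expr → x = 5.867; check Q = 2.2930e+04
Then add 2.026 M of J.
Step 2:
                   G          J          C
  init        0.9074      13.91      12.14
  Δ           0.1937    -0.3874    -0.3874
  eq           1.101      13.52      11.75
  solve Keq expr → x = -0.1937; check Q = 2.2930e+04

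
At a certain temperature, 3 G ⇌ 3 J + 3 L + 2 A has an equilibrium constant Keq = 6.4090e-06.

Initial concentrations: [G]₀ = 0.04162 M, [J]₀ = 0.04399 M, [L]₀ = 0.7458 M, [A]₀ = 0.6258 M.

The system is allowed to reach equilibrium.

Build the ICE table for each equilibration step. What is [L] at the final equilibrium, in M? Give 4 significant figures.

Q₀ = 0.1918 vs Keq = 6.4090e-06 ⇒ Q>K, reverse
Step 1:
                   G          J          L          A
  init       0.04162    0.04399     0.7458     0.6258
  Δ          0.04093   -0.04093   -0.04093   -0.02728
  eq         0.08255   0.003063     0.7049     0.5985
  solve Keq expr → x = -0.01364; check Q = 6.4090e-06

[L]_eq = 0.7049 M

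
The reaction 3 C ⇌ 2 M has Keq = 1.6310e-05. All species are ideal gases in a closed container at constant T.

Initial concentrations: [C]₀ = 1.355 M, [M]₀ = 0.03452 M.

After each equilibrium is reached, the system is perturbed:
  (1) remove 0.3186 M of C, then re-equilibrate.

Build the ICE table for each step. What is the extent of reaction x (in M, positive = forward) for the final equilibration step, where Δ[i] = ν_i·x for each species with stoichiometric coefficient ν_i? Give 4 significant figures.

Q₀ = 4.7899e-04 vs Keq = 1.6310e-05 ⇒ Q>K, reverse
Step 1:
                    C           M
  Initial       1.355     0.03452
  Change      0.04178    -0.02785
  Equil         1.397    0.006667
  solve Keq expr → x = -0.01393; check Q = 1.6310e-05
Then remove 0.3186 M of C.
Step 2:
                    C           M
  Initial       1.078    0.006667
  Change     0.003188   -0.002125
  Equil         1.081    0.004541
  solve Keq expr → x = -0.001063; check Q = 1.6310e-05

x = -0.001063 M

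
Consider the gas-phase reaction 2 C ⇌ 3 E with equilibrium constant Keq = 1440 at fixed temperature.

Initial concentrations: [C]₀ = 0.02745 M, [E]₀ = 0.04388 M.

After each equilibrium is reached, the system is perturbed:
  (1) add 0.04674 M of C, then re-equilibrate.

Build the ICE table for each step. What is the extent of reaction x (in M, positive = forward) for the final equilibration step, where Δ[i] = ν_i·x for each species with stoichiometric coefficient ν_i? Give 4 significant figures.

x = 0.0229 M

Q₀ = 0.1121 vs Keq = 1440 ⇒ Q<K, forward
Step 1:
                  C         E
  Initial   0.02745   0.04388
  Change   -0.02681   0.04021
  Equil   6.4260e-04   0.08409
  solve Keq expr → x = 0.0134; check Q = 1440
Then add 0.04674 M of C.
Step 2:
                  C         E
  Initial   0.04738   0.08409
  Change   -0.04581   0.06871
  Equil    0.001574    0.1528
  solve Keq expr → x = 0.0229; check Q = 1440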